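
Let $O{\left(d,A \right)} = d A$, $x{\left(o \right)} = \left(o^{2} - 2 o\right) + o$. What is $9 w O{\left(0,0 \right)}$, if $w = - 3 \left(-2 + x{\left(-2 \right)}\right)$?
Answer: $0$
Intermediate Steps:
$x{\left(o \right)} = o^{2} - o$
$O{\left(d,A \right)} = A d$
$w = -12$ ($w = - 3 \left(-2 - 2 \left(-1 - 2\right)\right) = - 3 \left(-2 - -6\right) = - 3 \left(-2 + 6\right) = \left(-3\right) 4 = -12$)
$9 w O{\left(0,0 \right)} = 9 \left(-12\right) 0 \cdot 0 = \left(-108\right) 0 = 0$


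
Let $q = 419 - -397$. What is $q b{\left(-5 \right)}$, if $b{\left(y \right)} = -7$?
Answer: $-5712$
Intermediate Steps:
$q = 816$ ($q = 419 + 397 = 816$)
$q b{\left(-5 \right)} = 816 \left(-7\right) = -5712$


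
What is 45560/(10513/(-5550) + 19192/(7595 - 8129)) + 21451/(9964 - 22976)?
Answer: -97742546714969/81057200028 ≈ -1205.8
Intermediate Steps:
45560/(10513/(-5550) + 19192/(7595 - 8129)) + 21451/(9964 - 22976) = 45560/(10513*(-1/5550) + 19192/(-534)) + 21451/(-13012) = 45560/(-10513/5550 + 19192*(-1/534)) + 21451*(-1/13012) = 45560/(-10513/5550 - 9596/267) - 21451/13012 = 45560/(-6229419/164650) - 21451/13012 = 45560*(-164650/6229419) - 21451/13012 = -7501454000/6229419 - 21451/13012 = -97742546714969/81057200028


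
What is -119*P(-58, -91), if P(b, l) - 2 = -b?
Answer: -7140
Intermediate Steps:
P(b, l) = 2 - b
-119*P(-58, -91) = -119*(2 - 1*(-58)) = -119*(2 + 58) = -119*60 = -7140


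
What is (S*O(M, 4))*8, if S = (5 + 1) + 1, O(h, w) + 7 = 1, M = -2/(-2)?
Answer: -336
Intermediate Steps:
M = 1 (M = -2*(-½) = 1)
O(h, w) = -6 (O(h, w) = -7 + 1 = -6)
S = 7 (S = 6 + 1 = 7)
(S*O(M, 4))*8 = (7*(-6))*8 = -42*8 = -336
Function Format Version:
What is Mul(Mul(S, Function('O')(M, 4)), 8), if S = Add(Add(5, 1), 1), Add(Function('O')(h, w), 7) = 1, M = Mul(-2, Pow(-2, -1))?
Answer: -336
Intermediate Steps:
M = 1 (M = Mul(-2, Rational(-1, 2)) = 1)
Function('O')(h, w) = -6 (Function('O')(h, w) = Add(-7, 1) = -6)
S = 7 (S = Add(6, 1) = 7)
Mul(Mul(S, Function('O')(M, 4)), 8) = Mul(Mul(7, -6), 8) = Mul(-42, 8) = -336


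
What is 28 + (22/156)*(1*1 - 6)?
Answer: 2129/78 ≈ 27.295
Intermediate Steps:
28 + (22/156)*(1*1 - 6) = 28 + (22*(1/156))*(1 - 6) = 28 + (11/78)*(-5) = 28 - 55/78 = 2129/78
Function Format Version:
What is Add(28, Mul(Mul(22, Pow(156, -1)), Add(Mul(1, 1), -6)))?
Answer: Rational(2129, 78) ≈ 27.295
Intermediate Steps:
Add(28, Mul(Mul(22, Pow(156, -1)), Add(Mul(1, 1), -6))) = Add(28, Mul(Mul(22, Rational(1, 156)), Add(1, -6))) = Add(28, Mul(Rational(11, 78), -5)) = Add(28, Rational(-55, 78)) = Rational(2129, 78)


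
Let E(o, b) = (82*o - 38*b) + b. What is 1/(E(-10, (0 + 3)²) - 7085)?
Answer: -1/8238 ≈ -0.00012139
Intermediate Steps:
E(o, b) = -37*b + 82*o (E(o, b) = (-38*b + 82*o) + b = -37*b + 82*o)
1/(E(-10, (0 + 3)²) - 7085) = 1/((-37*(0 + 3)² + 82*(-10)) - 7085) = 1/((-37*3² - 820) - 7085) = 1/((-37*9 - 820) - 7085) = 1/((-333 - 820) - 7085) = 1/(-1153 - 7085) = 1/(-8238) = -1/8238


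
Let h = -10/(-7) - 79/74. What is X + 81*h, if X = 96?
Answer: 64875/518 ≈ 125.24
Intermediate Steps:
h = 187/518 (h = -10*(-⅐) - 79*1/74 = 10/7 - 79/74 = 187/518 ≈ 0.36100)
X + 81*h = 96 + 81*(187/518) = 96 + 15147/518 = 64875/518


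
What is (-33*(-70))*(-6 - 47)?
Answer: -122430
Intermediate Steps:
(-33*(-70))*(-6 - 47) = 2310*(-53) = -122430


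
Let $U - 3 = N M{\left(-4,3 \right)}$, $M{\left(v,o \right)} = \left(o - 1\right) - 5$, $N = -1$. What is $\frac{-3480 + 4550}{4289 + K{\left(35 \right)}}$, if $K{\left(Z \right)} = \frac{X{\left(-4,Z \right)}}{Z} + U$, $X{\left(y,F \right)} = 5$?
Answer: $\frac{3745}{15033} \approx 0.24912$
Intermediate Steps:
$M{\left(v,o \right)} = -6 + o$ ($M{\left(v,o \right)} = \left(-1 + o\right) - 5 = -6 + o$)
$U = 6$ ($U = 3 - \left(-6 + 3\right) = 3 - -3 = 3 + 3 = 6$)
$K{\left(Z \right)} = 6 + \frac{5}{Z}$ ($K{\left(Z \right)} = \frac{5}{Z} + 6 = 6 + \frac{5}{Z}$)
$\frac{-3480 + 4550}{4289 + K{\left(35 \right)}} = \frac{-3480 + 4550}{4289 + \left(6 + \frac{5}{35}\right)} = \frac{1070}{4289 + \left(6 + 5 \cdot \frac{1}{35}\right)} = \frac{1070}{4289 + \left(6 + \frac{1}{7}\right)} = \frac{1070}{4289 + \frac{43}{7}} = \frac{1070}{\frac{30066}{7}} = 1070 \cdot \frac{7}{30066} = \frac{3745}{15033}$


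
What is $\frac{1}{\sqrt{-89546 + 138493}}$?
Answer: $\frac{\sqrt{48947}}{48947} \approx 0.00452$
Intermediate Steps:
$\frac{1}{\sqrt{-89546 + 138493}} = \frac{1}{\sqrt{48947}} = \frac{\sqrt{48947}}{48947}$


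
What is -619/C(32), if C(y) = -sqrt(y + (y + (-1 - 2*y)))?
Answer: -619*I ≈ -619.0*I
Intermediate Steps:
C(y) = -I (C(y) = -sqrt(y + (-1 - y)) = -sqrt(-1) = -I)
-619/C(32) = -619*I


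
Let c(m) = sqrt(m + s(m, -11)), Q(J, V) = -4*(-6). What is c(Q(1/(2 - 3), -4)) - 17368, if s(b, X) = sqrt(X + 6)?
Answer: -17368 + sqrt(24 + I*sqrt(5)) ≈ -17363.0 + 0.22797*I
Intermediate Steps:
Q(J, V) = 24
s(b, X) = sqrt(6 + X)
c(m) = sqrt(m + I*sqrt(5)) (c(m) = sqrt(m + sqrt(6 - 11)) = sqrt(m + sqrt(-5)) = sqrt(m + I*sqrt(5)))
c(Q(1/(2 - 3), -4)) - 17368 = sqrt(24 + I*sqrt(5)) - 17368 = -17368 + sqrt(24 + I*sqrt(5))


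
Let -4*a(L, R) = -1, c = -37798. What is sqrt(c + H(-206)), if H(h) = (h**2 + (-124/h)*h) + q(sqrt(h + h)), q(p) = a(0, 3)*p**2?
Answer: sqrt(4411) ≈ 66.415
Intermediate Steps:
a(L, R) = 1/4 (a(L, R) = -1/4*(-1) = 1/4)
q(p) = p**2/4
H(h) = -124 + h**2 + h/2 (H(h) = (h**2 + (-124/h)*h) + (sqrt(h + h))**2/4 = (h**2 - 124) + (sqrt(2*h))**2/4 = (-124 + h**2) + (sqrt(2)*sqrt(h))**2/4 = (-124 + h**2) + (2*h)/4 = (-124 + h**2) + h/2 = -124 + h**2 + h/2)
sqrt(c + H(-206)) = sqrt(-37798 + (-124 + (-206)**2 + (1/2)*(-206))) = sqrt(-37798 + (-124 + 42436 - 103)) = sqrt(-37798 + 42209) = sqrt(4411)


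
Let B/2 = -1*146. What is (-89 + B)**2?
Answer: 145161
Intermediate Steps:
B = -292 (B = 2*(-1*146) = 2*(-146) = -292)
(-89 + B)**2 = (-89 - 292)**2 = (-381)**2 = 145161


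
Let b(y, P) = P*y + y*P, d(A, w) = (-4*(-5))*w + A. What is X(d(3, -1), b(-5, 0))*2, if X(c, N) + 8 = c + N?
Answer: -50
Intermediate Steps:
d(A, w) = A + 20*w (d(A, w) = 20*w + A = A + 20*w)
b(y, P) = 2*P*y (b(y, P) = P*y + P*y = 2*P*y)
X(c, N) = -8 + N + c (X(c, N) = -8 + (c + N) = -8 + (N + c) = -8 + N + c)
X(d(3, -1), b(-5, 0))*2 = (-8 + 2*0*(-5) + (3 + 20*(-1)))*2 = (-8 + 0 + (3 - 20))*2 = (-8 + 0 - 17)*2 = -25*2 = -50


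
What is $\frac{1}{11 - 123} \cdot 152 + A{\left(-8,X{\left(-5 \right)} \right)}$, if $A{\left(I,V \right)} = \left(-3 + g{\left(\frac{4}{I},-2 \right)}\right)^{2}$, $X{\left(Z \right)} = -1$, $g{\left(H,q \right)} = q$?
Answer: $\frac{331}{14} \approx 23.643$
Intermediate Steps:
$A{\left(I,V \right)} = 25$ ($A{\left(I,V \right)} = \left(-3 - 2\right)^{2} = \left(-5\right)^{2} = 25$)
$\frac{1}{11 - 123} \cdot 152 + A{\left(-8,X{\left(-5 \right)} \right)} = \frac{1}{11 - 123} \cdot 152 + 25 = \frac{1}{-112} \cdot 152 + 25 = \left(- \frac{1}{112}\right) 152 + 25 = - \frac{19}{14} + 25 = \frac{331}{14}$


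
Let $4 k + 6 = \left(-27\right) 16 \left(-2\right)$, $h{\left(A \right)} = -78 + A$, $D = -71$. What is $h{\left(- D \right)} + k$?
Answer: $\frac{415}{2} \approx 207.5$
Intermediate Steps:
$k = \frac{429}{2}$ ($k = - \frac{3}{2} + \frac{\left(-27\right) 16 \left(-2\right)}{4} = - \frac{3}{2} + \frac{\left(-432\right) \left(-2\right)}{4} = - \frac{3}{2} + \frac{1}{4} \cdot 864 = - \frac{3}{2} + 216 = \frac{429}{2} \approx 214.5$)
$h{\left(- D \right)} + k = \left(-78 - -71\right) + \frac{429}{2} = \left(-78 + 71\right) + \frac{429}{2} = -7 + \frac{429}{2} = \frac{415}{2}$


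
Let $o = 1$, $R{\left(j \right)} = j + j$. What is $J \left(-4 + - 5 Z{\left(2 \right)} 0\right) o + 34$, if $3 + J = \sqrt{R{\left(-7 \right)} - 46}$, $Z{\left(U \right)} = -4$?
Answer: $46 - 8 i \sqrt{15} \approx 46.0 - 30.984 i$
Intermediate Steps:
$R{\left(j \right)} = 2 j$
$J = -3 + 2 i \sqrt{15}$ ($J = -3 + \sqrt{2 \left(-7\right) - 46} = -3 + \sqrt{-14 - 46} = -3 + \sqrt{-60} = -3 + 2 i \sqrt{15} \approx -3.0 + 7.746 i$)
$J \left(-4 + - 5 Z{\left(2 \right)} 0\right) o + 34 = \left(-3 + 2 i \sqrt{15}\right) \left(-4 + \left(-5\right) \left(-4\right) 0\right) 1 + 34 = \left(-3 + 2 i \sqrt{15}\right) \left(-4 + 20 \cdot 0\right) 1 + 34 = \left(-3 + 2 i \sqrt{15}\right) \left(-4 + 0\right) 1 + 34 = \left(-3 + 2 i \sqrt{15}\right) \left(\left(-4\right) 1\right) + 34 = \left(-3 + 2 i \sqrt{15}\right) \left(-4\right) + 34 = \left(12 - 8 i \sqrt{15}\right) + 34 = 46 - 8 i \sqrt{15}$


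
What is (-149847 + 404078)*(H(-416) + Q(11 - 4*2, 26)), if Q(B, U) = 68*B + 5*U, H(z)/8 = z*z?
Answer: 352054512642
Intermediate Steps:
H(z) = 8*z² (H(z) = 8*(z*z) = 8*z²)
Q(B, U) = 5*U + 68*B
(-149847 + 404078)*(H(-416) + Q(11 - 4*2, 26)) = (-149847 + 404078)*(8*(-416)² + (5*26 + 68*(11 - 4*2))) = 254231*(8*173056 + (130 + 68*(11 - 8))) = 254231*(1384448 + (130 + 68*3)) = 254231*(1384448 + (130 + 204)) = 254231*(1384448 + 334) = 254231*1384782 = 352054512642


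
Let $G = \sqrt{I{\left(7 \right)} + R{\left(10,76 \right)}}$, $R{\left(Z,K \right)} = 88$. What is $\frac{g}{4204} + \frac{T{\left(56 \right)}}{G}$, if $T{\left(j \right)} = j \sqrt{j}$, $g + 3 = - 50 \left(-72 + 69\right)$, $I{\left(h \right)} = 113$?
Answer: $\frac{147}{4204} + \frac{112 \sqrt{2814}}{201} \approx 29.594$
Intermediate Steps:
$g = 147$ ($g = -3 - 50 \left(-72 + 69\right) = -3 - -150 = -3 + 150 = 147$)
$T{\left(j \right)} = j^{\frac{3}{2}}$
$G = \sqrt{201}$ ($G = \sqrt{113 + 88} = \sqrt{201} \approx 14.177$)
$\frac{g}{4204} + \frac{T{\left(56 \right)}}{G} = \frac{147}{4204} + \frac{56^{\frac{3}{2}}}{\sqrt{201}} = 147 \cdot \frac{1}{4204} + 112 \sqrt{14} \frac{\sqrt{201}}{201} = \frac{147}{4204} + \frac{112 \sqrt{2814}}{201}$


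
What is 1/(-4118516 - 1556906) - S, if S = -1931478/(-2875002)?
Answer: -1826992601453/2719474933474 ≈ -0.67182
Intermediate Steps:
S = 321913/479167 (S = -1931478*(-1/2875002) = 321913/479167 ≈ 0.67182)
1/(-4118516 - 1556906) - S = 1/(-4118516 - 1556906) - 1*321913/479167 = 1/(-5675422) - 321913/479167 = -1/5675422 - 321913/479167 = -1826992601453/2719474933474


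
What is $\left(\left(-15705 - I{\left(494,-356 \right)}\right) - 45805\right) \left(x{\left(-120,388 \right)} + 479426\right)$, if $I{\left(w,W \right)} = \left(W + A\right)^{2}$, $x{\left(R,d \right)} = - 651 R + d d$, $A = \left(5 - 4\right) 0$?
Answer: $-133295110140$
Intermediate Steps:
$A = 0$ ($A = 1 \cdot 0 = 0$)
$x{\left(R,d \right)} = d^{2} - 651 R$ ($x{\left(R,d \right)} = - 651 R + d^{2} = d^{2} - 651 R$)
$I{\left(w,W \right)} = W^{2}$ ($I{\left(w,W \right)} = \left(W + 0\right)^{2} = W^{2}$)
$\left(\left(-15705 - I{\left(494,-356 \right)}\right) - 45805\right) \left(x{\left(-120,388 \right)} + 479426\right) = \left(\left(-15705 - \left(-356\right)^{2}\right) - 45805\right) \left(\left(388^{2} - -78120\right) + 479426\right) = \left(\left(-15705 - 126736\right) - 45805\right) \left(\left(150544 + 78120\right) + 479426\right) = \left(\left(-15705 - 126736\right) - 45805\right) \left(228664 + 479426\right) = \left(-142441 - 45805\right) 708090 = \left(-188246\right) 708090 = -133295110140$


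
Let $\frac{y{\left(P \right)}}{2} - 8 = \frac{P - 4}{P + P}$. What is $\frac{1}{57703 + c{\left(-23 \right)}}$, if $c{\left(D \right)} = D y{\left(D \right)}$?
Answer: $\frac{1}{57308} \approx 1.745 \cdot 10^{-5}$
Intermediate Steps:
$y{\left(P \right)} = 16 + \frac{-4 + P}{P}$ ($y{\left(P \right)} = 16 + 2 \frac{P - 4}{P + P} = 16 + 2 \frac{-4 + P}{2 P} = 16 + \frac{-4 + P}{P}$)
$c{\left(D \right)} = D \left(17 - \frac{4}{D}\right)$
$\frac{1}{57703 + c{\left(-23 \right)}} = \frac{1}{57703 + \left(-4 + 17 \left(-23\right)\right)} = \frac{1}{57703 - 395} = \frac{1}{57308}$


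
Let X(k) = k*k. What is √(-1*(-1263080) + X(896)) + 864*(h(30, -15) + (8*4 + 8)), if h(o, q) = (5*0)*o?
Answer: 34560 + 6*√57386 ≈ 35997.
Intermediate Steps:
h(o, q) = 0 (h(o, q) = 0*o = 0)
X(k) = k²
√(-1*(-1263080) + X(896)) + 864*(h(30, -15) + (8*4 + 8)) = √(-1*(-1263080) + 896²) + 864*(0 + (8*4 + 8)) = √(1263080 + 802816) + 864*(0 + (32 + 8)) = √2065896 + 864*(0 + 40) = 6*√57386 + 864*40 = 6*√57386 + 34560 = 34560 + 6*√57386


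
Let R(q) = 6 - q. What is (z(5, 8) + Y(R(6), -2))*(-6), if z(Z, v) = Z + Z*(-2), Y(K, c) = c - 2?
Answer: 54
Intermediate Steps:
Y(K, c) = -2 + c
z(Z, v) = -Z (z(Z, v) = Z - 2*Z = -Z)
(z(5, 8) + Y(R(6), -2))*(-6) = (-1*5 + (-2 - 2))*(-6) = (-5 - 4)*(-6) = -9*(-6) = 54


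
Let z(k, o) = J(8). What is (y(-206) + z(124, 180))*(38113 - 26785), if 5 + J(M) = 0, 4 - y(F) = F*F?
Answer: -480726336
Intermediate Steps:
y(F) = 4 - F² (y(F) = 4 - F*F = 4 - F²)
J(M) = -5 (J(M) = -5 + 0 = -5)
z(k, o) = -5
(y(-206) + z(124, 180))*(38113 - 26785) = ((4 - 1*(-206)²) - 5)*(38113 - 26785) = ((4 - 1*42436) - 5)*11328 = ((4 - 42436) - 5)*11328 = (-42432 - 5)*11328 = -42437*11328 = -480726336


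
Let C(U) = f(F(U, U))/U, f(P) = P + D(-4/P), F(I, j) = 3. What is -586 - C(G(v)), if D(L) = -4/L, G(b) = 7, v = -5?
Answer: -4108/7 ≈ -586.86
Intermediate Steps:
f(P) = 2*P (f(P) = P - 4*(-P/4) = P - (-1)*P = P + P = 2*P)
C(U) = 6/U (C(U) = (2*3)/U = 6/U)
-586 - C(G(v)) = -586 - 6/7 = -4108/7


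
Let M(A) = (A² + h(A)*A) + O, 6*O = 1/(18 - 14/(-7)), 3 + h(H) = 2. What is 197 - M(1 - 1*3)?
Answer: 22919/120 ≈ 190.99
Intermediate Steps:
h(H) = -1 (h(H) = -3 + 2 = -1)
O = 1/120 (O = 1/(6*(18 - 14/(-7))) = 1/(6*(18 - 14*(-⅐))) = 1/(6*(18 + 2)) = (⅙)/20 = (⅙)*(1/20) = 1/120 ≈ 0.0083333)
M(A) = 1/120 + A² - A (M(A) = (A² - A) + 1/120 = 1/120 + A² - A)
197 - M(1 - 1*3) = 197 - (1/120 + (1 - 1*3)² - (1 - 1*3)) = 197 - (1/120 + (1 - 3)² - (1 - 3)) = 197 - (1/120 + (-2)² - 1*(-2)) = 197 - (1/120 + 4 + 2) = 197 - 1*721/120 = 197 - 721/120 = 22919/120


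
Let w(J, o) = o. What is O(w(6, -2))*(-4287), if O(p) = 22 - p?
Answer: -102888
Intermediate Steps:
O(w(6, -2))*(-4287) = (22 - 1*(-2))*(-4287) = (22 + 2)*(-4287) = 24*(-4287) = -102888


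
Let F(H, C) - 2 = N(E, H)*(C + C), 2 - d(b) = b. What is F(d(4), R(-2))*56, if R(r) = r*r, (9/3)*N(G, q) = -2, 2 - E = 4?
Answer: -560/3 ≈ -186.67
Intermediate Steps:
E = -2 (E = 2 - 1*4 = 2 - 4 = -2)
d(b) = 2 - b
N(G, q) = -⅔ (N(G, q) = (⅓)*(-2) = -⅔)
R(r) = r²
F(H, C) = 2 - 4*C/3 (F(H, C) = 2 - 2*(C + C)/3 = 2 - 4*C/3)
F(d(4), R(-2))*56 = (2 - 4/3*(-2)²)*56 = (2 - 4/3*4)*56 = (2 - 16/3)*56 = -10/3*56 = -560/3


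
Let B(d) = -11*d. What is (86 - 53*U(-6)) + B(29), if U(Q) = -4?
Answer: -21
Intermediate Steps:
(86 - 53*U(-6)) + B(29) = (86 - 53*(-4)) - 11*29 = (86 + 212) - 319 = 298 - 319 = -21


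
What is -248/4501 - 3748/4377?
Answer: -17955244/19700877 ≈ -0.91139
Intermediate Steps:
-248/4501 - 3748/4377 = -17955244/19700877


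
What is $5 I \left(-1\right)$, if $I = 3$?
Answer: $-15$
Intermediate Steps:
$5 I \left(-1\right) = 5 \cdot 3 \left(-1\right) = 15 \left(-1\right) = -15$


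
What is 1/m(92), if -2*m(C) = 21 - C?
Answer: 2/71 ≈ 0.028169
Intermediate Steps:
m(C) = -21/2 + C/2 (m(C) = -(21 - C)/2 = -21/2 + C/2)
1/m(92) = 1/(-21/2 + (½)*92) = 1/(-21/2 + 46) = 1/(71/2) = 2/71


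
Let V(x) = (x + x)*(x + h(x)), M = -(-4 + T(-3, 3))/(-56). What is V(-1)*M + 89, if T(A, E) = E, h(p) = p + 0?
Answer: 1245/14 ≈ 88.929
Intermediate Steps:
h(p) = p
M = -1/56 (M = -(-4 + 3)/(-56) = -1*(-1)*(-1/56) = 1*(-1/56) = -1/56 ≈ -0.017857)
V(x) = 4*x² (V(x) = (x + x)*(x + x) = (2*x)*(2*x) = 4*x²)
V(-1)*M + 89 = (4*(-1)²)*(-1/56) + 89 = (4*1)*(-1/56) + 89 = 4*(-1/56) + 89 = -1/14 + 89 = 1245/14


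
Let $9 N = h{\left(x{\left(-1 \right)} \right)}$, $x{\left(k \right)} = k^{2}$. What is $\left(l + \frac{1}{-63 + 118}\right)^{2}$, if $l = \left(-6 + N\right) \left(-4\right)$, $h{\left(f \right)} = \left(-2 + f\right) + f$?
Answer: $\frac{1745041}{3025} \approx 576.87$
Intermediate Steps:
$h{\left(f \right)} = -2 + 2 f$
$N = 0$ ($N = \frac{-2 + 2 \left(-1\right)^{2}}{9} = \frac{-2 + 2 \cdot 1}{9} = \frac{-2 + 2}{9} = \frac{1}{9} \cdot 0 = 0$)
$l = 24$ ($l = \left(-6 + 0\right) \left(-4\right) = \left(-6\right) \left(-4\right) = 24$)
$\left(l + \frac{1}{-63 + 118}\right)^{2} = \left(24 + \frac{1}{-63 + 118}\right)^{2} = \left(24 + \frac{1}{55}\right)^{2} = \left(\frac{1321}{55}\right)^{2} = \frac{1745041}{3025}$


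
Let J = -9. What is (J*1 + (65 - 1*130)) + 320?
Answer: 246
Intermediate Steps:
(J*1 + (65 - 1*130)) + 320 = (-9*1 + (65 - 1*130)) + 320 = (-9 + (65 - 130)) + 320 = (-9 - 65) + 320 = -74 + 320 = 246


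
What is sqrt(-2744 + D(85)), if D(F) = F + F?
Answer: 3*I*sqrt(286) ≈ 50.735*I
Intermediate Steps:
D(F) = 2*F
sqrt(-2744 + D(85)) = sqrt(-2744 + 2*85) = sqrt(-2744 + 170) = sqrt(-2574) = 3*I*sqrt(286)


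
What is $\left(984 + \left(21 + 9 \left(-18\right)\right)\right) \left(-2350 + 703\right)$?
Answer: $-1388421$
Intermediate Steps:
$\left(984 + \left(21 + 9 \left(-18\right)\right)\right) \left(-2350 + 703\right) = \left(984 + \left(21 - 162\right)\right) \left(-1647\right) = \left(984 - 141\right) \left(-1647\right) = 843 \left(-1647\right) = -1388421$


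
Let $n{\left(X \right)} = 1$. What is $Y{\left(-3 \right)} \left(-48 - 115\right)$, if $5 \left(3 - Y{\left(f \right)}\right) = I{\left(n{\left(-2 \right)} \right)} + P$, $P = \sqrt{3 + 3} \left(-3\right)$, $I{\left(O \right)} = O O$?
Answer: $- \frac{2282}{5} - \frac{489 \sqrt{6}}{5} \approx -695.96$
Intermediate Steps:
$I{\left(O \right)} = O^{2}$
$P = - 3 \sqrt{6}$ ($P = \sqrt{6} \left(-3\right) = - 3 \sqrt{6} \approx -7.3485$)
$Y{\left(f \right)} = \frac{14}{5} + \frac{3 \sqrt{6}}{5}$ ($Y{\left(f \right)} = 3 - \frac{1^{2} - 3 \sqrt{6}}{5} = 3 - \frac{1 - 3 \sqrt{6}}{5} = 3 - \left(\frac{1}{5} - \frac{3 \sqrt{6}}{5}\right) = \frac{14}{5} + \frac{3 \sqrt{6}}{5}$)
$Y{\left(-3 \right)} \left(-48 - 115\right) = \left(\frac{14}{5} + \frac{3 \sqrt{6}}{5}\right) \left(-48 - 115\right) = \left(\frac{14}{5} + \frac{3 \sqrt{6}}{5}\right) \left(-163\right) = - \frac{2282}{5} - \frac{489 \sqrt{6}}{5}$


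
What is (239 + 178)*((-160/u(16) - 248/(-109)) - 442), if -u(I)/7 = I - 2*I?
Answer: -140362200/763 ≈ -1.8396e+5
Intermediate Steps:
u(I) = 7*I (u(I) = -7*(I - 2*I) = -(-7)*I = 7*I)
(239 + 178)*((-160/u(16) - 248/(-109)) - 442) = (239 + 178)*((-160/(7*16) - 248/(-109)) - 442) = 417*((-160/112 - 248*(-1/109)) - 442) = 417*((-160*1/112 + 248/109) - 442) = 417*((-10/7 + 248/109) - 442) = 417*(646/763 - 442) = 417*(-336600/763) = -140362200/763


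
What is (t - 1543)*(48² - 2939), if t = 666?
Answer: 556895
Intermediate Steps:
(t - 1543)*(48² - 2939) = (666 - 1543)*(48² - 2939) = -877*(2304 - 2939) = -877*(-635) = 556895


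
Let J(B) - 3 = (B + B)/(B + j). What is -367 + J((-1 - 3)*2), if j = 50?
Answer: -7652/21 ≈ -364.38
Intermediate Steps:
J(B) = 3 + 2*B/(50 + B) (J(B) = 3 + (B + B)/(B + 50) = 3 + (2*B)/(50 + B) = 3 + 2*B/(50 + B))
-367 + J((-1 - 3)*2) = -367 + 5*(30 + (-1 - 3)*2)/(50 + (-1 - 3)*2) = -367 + 5*(30 - 4*2)/(50 - 4*2) = -367 + 5*(30 - 8)/(50 - 8) = -367 + 5*22/42 = -367 + 5*(1/42)*22 = -367 + 55/21 = -7652/21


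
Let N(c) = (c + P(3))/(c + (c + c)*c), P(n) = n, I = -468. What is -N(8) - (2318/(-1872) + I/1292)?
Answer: 57427/37791 ≈ 1.5196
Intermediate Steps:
N(c) = (3 + c)/(c + 2*c²) (N(c) = (c + 3)/(c + (c + c)*c) = (3 + c)/(c + (2*c)*c) = (3 + c)/(c + 2*c²))
-N(8) - (2318/(-1872) + I/1292) = -(3 + 8)/(8*(1 + 2*8)) - (2318/(-1872) - 468/1292) = -11/(8*(1 + 16)) - (2318*(-1/1872) - 468*1/1292) = -11/(8*17) - (-1159/936 - 117/323) = -11/(8*17) - 1*(-483869/302328) = -1*11/136 + 483869/302328 = -11/136 + 483869/302328 = 57427/37791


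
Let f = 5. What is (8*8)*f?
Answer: 320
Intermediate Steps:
(8*8)*f = (8*8)*5 = 64*5 = 320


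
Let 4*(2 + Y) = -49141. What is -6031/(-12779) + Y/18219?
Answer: -62853305/310427468 ≈ -0.20247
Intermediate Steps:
Y = -49149/4 (Y = -2 + (¼)*(-49141) = -2 - 49141/4 = -49149/4 ≈ -12287.)
-6031/(-12779) + Y/18219 = -6031/(-12779) - 49149/4/18219 = -6031*(-1/12779) - 49149/4*1/18219 = 6031/12779 - 16383/24292 = -62853305/310427468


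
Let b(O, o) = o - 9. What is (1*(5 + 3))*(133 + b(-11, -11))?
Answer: 904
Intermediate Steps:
b(O, o) = -9 + o
(1*(5 + 3))*(133 + b(-11, -11)) = (1*(5 + 3))*(133 + (-9 - 11)) = (1*8)*(133 - 20) = 8*113 = 904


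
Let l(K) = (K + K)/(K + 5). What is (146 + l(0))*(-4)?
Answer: -584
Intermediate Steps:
l(K) = 2*K/(5 + K) (l(K) = (2*K)/(5 + K) = 2*K/(5 + K))
(146 + l(0))*(-4) = (146 + 2*0/(5 + 0))*(-4) = (146 + 2*0/5)*(-4) = (146 + 2*0*(⅕))*(-4) = (146 + 0)*(-4) = 146*(-4) = -584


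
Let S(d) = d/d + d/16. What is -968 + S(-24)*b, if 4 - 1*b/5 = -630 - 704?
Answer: -4313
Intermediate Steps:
S(d) = 1 + d/16 (S(d) = 1 + d*(1/16) = 1 + d/16)
b = 6690 (b = 20 - 5*(-630 - 704) = 20 - 5*(-1334) = 20 + 6670 = 6690)
-968 + S(-24)*b = -968 + (1 + (1/16)*(-24))*6690 = -968 + (1 - 3/2)*6690 = -968 - ½*6690 = -968 - 3345 = -4313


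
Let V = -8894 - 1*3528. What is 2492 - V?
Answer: 14914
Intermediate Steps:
V = -12422 (V = -8894 - 3528 = -12422)
2492 - V = 2492 - 1*(-12422) = 2492 + 12422 = 14914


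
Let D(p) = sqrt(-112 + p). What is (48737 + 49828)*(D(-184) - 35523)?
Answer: -3501324495 + 197130*I*sqrt(74) ≈ -3.5013e+9 + 1.6958e+6*I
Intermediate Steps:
(48737 + 49828)*(D(-184) - 35523) = (48737 + 49828)*(sqrt(-112 - 184) - 35523) = 98565*(sqrt(-296) - 35523) = 98565*(2*I*sqrt(74) - 35523) = 98565*(-35523 + 2*I*sqrt(74)) = -3501324495 + 197130*I*sqrt(74)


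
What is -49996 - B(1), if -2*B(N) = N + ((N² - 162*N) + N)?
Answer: -100151/2 ≈ -50076.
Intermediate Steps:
B(N) = 80*N - N²/2 (B(N) = -(N + ((N² - 162*N) + N))/2 = -(N + (N² - 161*N))/2 = -(N² - 160*N)/2 = 80*N - N²/2)
-49996 - B(1) = -49996 - (160 - 1*1)/2 = -49996 - (160 - 1)/2 = -49996 - 159/2 = -100151/2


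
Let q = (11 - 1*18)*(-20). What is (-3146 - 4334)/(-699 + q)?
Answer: 7480/559 ≈ 13.381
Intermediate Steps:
q = 140 (q = (11 - 18)*(-20) = -7*(-20) = 140)
(-3146 - 4334)/(-699 + q) = (-3146 - 4334)/(-699 + 140) = -7480/(-559) = -7480*(-1/559) = 7480/559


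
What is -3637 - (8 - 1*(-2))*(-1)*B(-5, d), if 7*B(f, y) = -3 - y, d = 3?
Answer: -25519/7 ≈ -3645.6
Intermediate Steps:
B(f, y) = -3/7 - y/7 (B(f, y) = (-3 - y)/7 = -3/7 - y/7)
-3637 - (8 - 1*(-2))*(-1)*B(-5, d) = -3637 - (8 - 1*(-2))*(-1)*(-3/7 - ⅐*3) = -3637 - (8 + 2)*(-1)*(-3/7 - 3/7) = -3637 - 10*(-1)*(-6)/7 = -3637 - (-10)*(-6)/7 = -3637 - 1*60/7 = -3637 - 60/7 = -25519/7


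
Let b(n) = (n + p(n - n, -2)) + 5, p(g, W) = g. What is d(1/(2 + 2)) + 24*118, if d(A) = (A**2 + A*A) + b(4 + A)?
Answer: 22731/8 ≈ 2841.4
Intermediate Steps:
b(n) = 5 + n (b(n) = (n + (n - n)) + 5 = (n + 0) + 5 = n + 5 = 5 + n)
d(A) = 9 + A + 2*A**2 (d(A) = (A**2 + A*A) + (5 + (4 + A)) = (A**2 + A**2) + (9 + A) = 2*A**2 + (9 + A) = 9 + A + 2*A**2)
d(1/(2 + 2)) + 24*118 = (9 + 1/(2 + 2) + 2*(1/(2 + 2))**2) + 24*118 = (9 + 1/4 + 2*(1/4)**2) + 2832 = (9 + 1/4 + 2*(1/16)) + 2832 = (9 + 1/4 + 1/8) + 2832 = 75/8 + 2832 = 22731/8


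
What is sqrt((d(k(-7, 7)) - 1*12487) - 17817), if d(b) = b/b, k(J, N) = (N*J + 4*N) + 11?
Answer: 3*I*sqrt(3367) ≈ 174.08*I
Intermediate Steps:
k(J, N) = 11 + 4*N + J*N (k(J, N) = (J*N + 4*N) + 11 = (4*N + J*N) + 11 = 11 + 4*N + J*N)
d(b) = 1
sqrt((d(k(-7, 7)) - 1*12487) - 17817) = sqrt((1 - 1*12487) - 17817) = sqrt((1 - 12487) - 17817) = sqrt(-12486 - 17817) = sqrt(-30303) = 3*I*sqrt(3367)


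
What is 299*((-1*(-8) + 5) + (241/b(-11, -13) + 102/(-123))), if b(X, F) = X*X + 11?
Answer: 22648951/5412 ≈ 4185.0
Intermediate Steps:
b(X, F) = 11 + X² (b(X, F) = X² + 11 = 11 + X²)
299*((-1*(-8) + 5) + (241/b(-11, -13) + 102/(-123))) = 299*((-1*(-8) + 5) + (241/(11 + (-11)²) + 102/(-123))) = 299*((8 + 5) + (241/(11 + 121) + 102*(-1/123))) = 299*(13 + (241/132 - 34/41)) = 299*(13 + 5393/5412) = 299*(75749/5412) = 22648951/5412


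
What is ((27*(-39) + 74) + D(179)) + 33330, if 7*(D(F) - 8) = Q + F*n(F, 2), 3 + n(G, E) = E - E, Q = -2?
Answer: 32282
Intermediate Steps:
n(G, E) = -3 (n(G, E) = -3 + (E - E) = -3 + 0 = -3)
D(F) = 54/7 - 3*F/7 (D(F) = 8 + (-2 + F*(-3))/7 = 8 + (-2 - 3*F)/7 = 8 + (-2/7 - 3*F/7) = 54/7 - 3*F/7)
((27*(-39) + 74) + D(179)) + 33330 = ((27*(-39) + 74) + (54/7 - 3/7*179)) + 33330 = ((-1053 + 74) + (54/7 - 537/7)) + 33330 = (-979 - 69) + 33330 = -1048 + 33330 = 32282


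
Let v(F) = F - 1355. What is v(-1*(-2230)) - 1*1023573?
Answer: -1022698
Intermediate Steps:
v(F) = -1355 + F
v(-1*(-2230)) - 1*1023573 = (-1355 - 1*(-2230)) - 1*1023573 = (-1355 + 2230) - 1023573 = 875 - 1023573 = -1022698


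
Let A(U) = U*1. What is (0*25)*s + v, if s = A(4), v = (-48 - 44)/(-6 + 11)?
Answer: -92/5 ≈ -18.400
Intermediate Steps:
A(U) = U
v = -92/5 ≈ -18.400
s = 4
(0*25)*s + v = (0*25)*4 - 92/5 = 0*4 - 92/5 = 0 - 92/5 = -92/5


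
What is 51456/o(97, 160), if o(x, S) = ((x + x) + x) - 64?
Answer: 51456/227 ≈ 226.68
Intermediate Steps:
o(x, S) = -64 + 3*x (o(x, S) = (2*x + x) - 64 = 3*x - 64 = -64 + 3*x)
51456/o(97, 160) = 51456/(-64 + 3*97) = 51456/(-64 + 291) = 51456/227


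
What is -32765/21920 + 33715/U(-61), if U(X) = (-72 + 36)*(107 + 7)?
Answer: -21837509/2248992 ≈ -9.7099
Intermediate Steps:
U(X) = -4104 (U(X) = -36*114 = -4104)
-32765/21920 + 33715/U(-61) = -32765/21920 + 33715/(-4104) = -32765*1/21920 + 33715*(-1/4104) = -6553/4384 - 33715/4104 = -21837509/2248992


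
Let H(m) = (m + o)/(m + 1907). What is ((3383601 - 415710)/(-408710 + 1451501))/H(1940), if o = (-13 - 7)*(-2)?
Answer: 3805825559/688242060 ≈ 5.5298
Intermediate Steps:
o = 40 (o = -20*(-2) = 40)
H(m) = (40 + m)/(1907 + m) (H(m) = (m + 40)/(m + 1907) = (40 + m)/(1907 + m))
((3383601 - 415710)/(-408710 + 1451501))/H(1940) = ((3383601 - 415710)/(-408710 + 1451501))/(((40 + 1940)/(1907 + 1940))) = (2967891/1042791)/((1980/3847)) = (2967891*(1/1042791))/(((1/3847)*1980)) = 989297/(347597*(1980/3847)) = (989297/347597)*(3847/1980) = 3805825559/688242060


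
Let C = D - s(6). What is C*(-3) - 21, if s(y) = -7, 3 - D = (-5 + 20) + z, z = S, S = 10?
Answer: 24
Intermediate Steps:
z = 10
D = -22 (D = 3 - ((-5 + 20) + 10) = 3 - (15 + 10) = 3 - 1*25 = 3 - 25 = -22)
C = -15 (C = -22 - 1*(-7) = -22 + 7 = -15)
C*(-3) - 21 = -15*(-3) - 21 = 45 - 21 = 24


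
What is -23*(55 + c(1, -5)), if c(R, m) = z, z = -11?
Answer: -1012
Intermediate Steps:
c(R, m) = -11
-23*(55 + c(1, -5)) = -23*(55 - 11) = -23*44 = -1012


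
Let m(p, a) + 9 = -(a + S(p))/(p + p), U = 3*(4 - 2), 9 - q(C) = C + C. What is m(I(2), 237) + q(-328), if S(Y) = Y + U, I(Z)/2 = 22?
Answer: 57441/88 ≈ 652.74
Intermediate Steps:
q(C) = 9 - 2*C (q(C) = 9 - (C + C) = 9 - 2*C)
I(Z) = 44 (I(Z) = 2*22 = 44)
U = 6 (U = 3*2 = 6)
S(Y) = 6 + Y (S(Y) = Y + 6 = 6 + Y)
m(p, a) = -9 - (6 + a + p)/(2*p) (m(p, a) = -9 - (a + (6 + p))/(p + p) = -9 - (6 + a + p)/(2*p))
m(I(2), 237) + q(-328) = (½)*(-6 - 1*237 - 19*44)/44 + (9 - 2*(-328)) = (½)*(1/44)*(-6 - 237 - 836) + (9 + 656) = (½)*(1/44)*(-1079) + 665 = -1079/88 + 665 = 57441/88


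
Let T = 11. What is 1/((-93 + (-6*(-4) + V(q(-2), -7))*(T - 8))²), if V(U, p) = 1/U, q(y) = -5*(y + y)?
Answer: 400/173889 ≈ 0.0023003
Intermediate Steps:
q(y) = -10*y
1/((-93 + (-6*(-4) + V(q(-2), -7))*(T - 8))²) = 1/((-93 + (-6*(-4) + 1/(-10*(-2)))*(11 - 8))²) = 1/((-93 + (24 + 1/20)*3)²) = 1/((-93 + (481/20)*3)²) = 1/((-93 + 1443/20)²) = 1/((-417/20)²) = 1/(173889/400) = 400/173889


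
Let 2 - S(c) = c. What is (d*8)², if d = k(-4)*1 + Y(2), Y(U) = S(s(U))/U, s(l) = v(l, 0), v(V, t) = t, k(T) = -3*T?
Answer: 10816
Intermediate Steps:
s(l) = 0
S(c) = 2 - c
Y(U) = 2/U (Y(U) = (2 - 1*0)/U = (2 + 0)/U = 2/U)
d = 13 (d = -3*(-4)*1 + 2/2 = 12*1 + 2*(½) = 12 + 1 = 13)
(d*8)² = (13*8)² = 104² = 10816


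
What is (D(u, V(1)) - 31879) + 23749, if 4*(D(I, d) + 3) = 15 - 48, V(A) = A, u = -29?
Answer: -32565/4 ≈ -8141.3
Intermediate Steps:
D(I, d) = -45/4 (D(I, d) = -3 + (15 - 48)/4 = -3 + (1/4)*(-33) = -3 - 33/4 = -45/4)
(D(u, V(1)) - 31879) + 23749 = (-45/4 - 31879) + 23749 = -127561/4 + 23749 = -32565/4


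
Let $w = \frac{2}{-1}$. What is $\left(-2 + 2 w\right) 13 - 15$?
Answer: $-93$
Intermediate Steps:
$w = -2$ ($w = 2 \left(-1\right) = -2$)
$\left(-2 + 2 w\right) 13 - 15 = \left(-2 + 2 \left(-2\right)\right) 13 - 15 = \left(-2 - 4\right) 13 - 15 = \left(-6\right) 13 - 15 = -78 - 15 = -93$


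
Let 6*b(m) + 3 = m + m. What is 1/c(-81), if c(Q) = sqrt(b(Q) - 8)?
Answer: -I*sqrt(142)/71 ≈ -0.16784*I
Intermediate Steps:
b(m) = -1/2 + m/3 (b(m) = -1/2 + (m + m)/6 = -1/2 + (2*m)/6 = -1/2 + m/3)
c(Q) = sqrt(-17/2 + Q/3) (c(Q) = sqrt((-1/2 + Q/3) - 8) = sqrt(-17/2 + Q/3))
1/c(-81) = 1/(sqrt(-306 + 12*(-81))/6) = 1/(sqrt(-306 - 972)/6) = 1/(sqrt(-1278)/6) = 1/((3*I*sqrt(142))/6) = 1/(I*sqrt(142)/2) = -I*sqrt(142)/71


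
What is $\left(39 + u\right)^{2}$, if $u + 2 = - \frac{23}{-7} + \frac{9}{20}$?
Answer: $\frac{32524209}{19600} \approx 1659.4$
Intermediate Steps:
$u = \frac{243}{140}$ ($u = -2 + \left(- \frac{23}{-7} + \frac{9}{20}\right) = -2 + \left(\left(-23\right) \left(- \frac{1}{7}\right) + 9 \cdot \frac{1}{20}\right) = -2 + \left(\frac{23}{7} + \frac{9}{20}\right) = -2 + \frac{523}{140} = \frac{243}{140} \approx 1.7357$)
$\left(39 + u\right)^{2} = \left(39 + \frac{243}{140}\right)^{2} = \left(\frac{5703}{140}\right)^{2} = \frac{32524209}{19600}$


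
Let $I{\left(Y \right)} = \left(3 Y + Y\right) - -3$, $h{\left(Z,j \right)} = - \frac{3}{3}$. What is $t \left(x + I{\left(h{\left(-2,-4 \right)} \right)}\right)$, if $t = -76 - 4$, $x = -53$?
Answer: $4320$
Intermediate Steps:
$t = -80$
$h{\left(Z,j \right)} = -1$ ($h{\left(Z,j \right)} = \left(-3\right) \frac{1}{3} = -1$)
$I{\left(Y \right)} = 3 + 4 Y$ ($I{\left(Y \right)} = 4 Y + 3 = 3 + 4 Y$)
$t \left(x + I{\left(h{\left(-2,-4 \right)} \right)}\right) = - 80 \left(-53 + \left(3 + 4 \left(-1\right)\right)\right) = - 80 \left(-53 + \left(3 - 4\right)\right) = - 80 \left(-53 - 1\right) = \left(-80\right) \left(-54\right) = 4320$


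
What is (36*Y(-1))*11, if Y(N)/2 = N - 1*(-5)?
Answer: 3168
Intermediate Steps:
Y(N) = 10 + 2*N (Y(N) = 2*(N - 1*(-5)) = 2*(N + 5) = 2*(5 + N) = 10 + 2*N)
(36*Y(-1))*11 = (36*(10 + 2*(-1)))*11 = (36*(10 - 2))*11 = (36*8)*11 = 288*11 = 3168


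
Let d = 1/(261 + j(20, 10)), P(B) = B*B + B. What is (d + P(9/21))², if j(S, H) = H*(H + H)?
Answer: 192626641/510262921 ≈ 0.37750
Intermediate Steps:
j(S, H) = 2*H² (j(S, H) = H*(2*H) = 2*H²)
P(B) = B + B² (P(B) = B² + B = B + B²)
d = 1/461 (d = 1/(261 + 2*10²) = 1/(261 + 2*100) = 1/(261 + 200) = 1/461 ≈ 0.0021692)
(d + P(9/21))² = (1/461 + (9/21)*(1 + 9/21))² = (1/461 + (9*(1/21))*(1 + 9*(1/21)))² = (1/461 + 3*(1 + 3/7)/7)² = (1/461 + (3/7)*(10/7))² = (1/461 + 30/49)² = (13879/22589)² = 192626641/510262921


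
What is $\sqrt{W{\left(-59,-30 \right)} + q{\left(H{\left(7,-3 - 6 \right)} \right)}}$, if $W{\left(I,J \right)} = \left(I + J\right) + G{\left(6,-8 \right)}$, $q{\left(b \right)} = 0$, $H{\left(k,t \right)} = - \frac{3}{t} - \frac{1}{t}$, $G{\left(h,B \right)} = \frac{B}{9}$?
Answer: $\frac{i \sqrt{809}}{3} \approx 9.481 i$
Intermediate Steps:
$G{\left(h,B \right)} = \frac{B}{9}$ ($G{\left(h,B \right)} = B \frac{1}{9} = \frac{B}{9}$)
$H{\left(k,t \right)} = - \frac{4}{t}$
$W{\left(I,J \right)} = - \frac{8}{9} + I + J$ ($W{\left(I,J \right)} = \left(I + J\right) + \frac{1}{9} \left(-8\right) = \left(I + J\right) - \frac{8}{9} = - \frac{8}{9} + I + J$)
$\sqrt{W{\left(-59,-30 \right)} + q{\left(H{\left(7,-3 - 6 \right)} \right)}} = \sqrt{\left(- \frac{8}{9} - 59 - 30\right) + 0} = \sqrt{- \frac{809}{9} + 0} = \sqrt{- \frac{809}{9}} = \frac{i \sqrt{809}}{3}$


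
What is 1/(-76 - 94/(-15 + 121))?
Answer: -53/4075 ≈ -0.013006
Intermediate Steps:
1/(-76 - 94/(-15 + 121)) = 1/(-76 - 94/106) = 1/(-76 - 94*1/106) = 1/(-76 - 47/53) = 1/(-4075/53) = -53/4075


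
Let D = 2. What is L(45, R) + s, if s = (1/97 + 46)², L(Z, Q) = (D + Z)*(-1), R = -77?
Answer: 19476146/9409 ≈ 2069.9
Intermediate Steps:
L(Z, Q) = -2 - Z (L(Z, Q) = (2 + Z)*(-1) = -2 - Z)
s = 19918369/9409 (s = (1/97 + 46)² = (4463/97)² = 19918369/9409 ≈ 2116.9)
L(45, R) + s = (-2 - 1*45) + 19918369/9409 = (-2 - 45) + 19918369/9409 = -47 + 19918369/9409 = 19476146/9409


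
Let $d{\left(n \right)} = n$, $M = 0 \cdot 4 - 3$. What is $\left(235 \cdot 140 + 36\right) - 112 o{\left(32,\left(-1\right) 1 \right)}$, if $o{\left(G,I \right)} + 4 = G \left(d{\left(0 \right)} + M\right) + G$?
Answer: $40552$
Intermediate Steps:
$M = -3$ ($M = 0 - 3 = -3$)
$o{\left(G,I \right)} = -4 - 2 G$ ($o{\left(G,I \right)} = -4 + \left(G \left(0 - 3\right) + G\right) = -4 + \left(G \left(-3\right) + G\right) = -4 + \left(- 3 G + G\right) = -4 - 2 G$)
$\left(235 \cdot 140 + 36\right) - 112 o{\left(32,\left(-1\right) 1 \right)} = \left(235 \cdot 140 + 36\right) - 112 \left(-4 - 64\right) = \left(32900 + 36\right) - 112 \left(-4 - 64\right) = 32936 - 112 \left(-68\right) = 32936 - -7616 = 32936 + 7616 = 40552$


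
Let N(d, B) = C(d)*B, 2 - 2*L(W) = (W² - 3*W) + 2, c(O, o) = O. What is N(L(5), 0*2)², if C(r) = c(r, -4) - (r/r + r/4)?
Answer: 0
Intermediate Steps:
L(W) = -W²/2 + 3*W/2 (L(W) = 1 - ((W² - 3*W) + 2)/2 = 1 - (2 + W² - 3*W)/2 = 1 + (-1 - W²/2 + 3*W/2) = -W²/2 + 3*W/2)
C(r) = -1 + 3*r/4 (C(r) = r - (r/r + r/4) = r - (1 + r*(¼)) = r - (1 + r/4) = r + (-1 - r/4) = -1 + 3*r/4)
N(d, B) = B*(-1 + 3*d/4) (N(d, B) = (-1 + 3*d/4)*B = B*(-1 + 3*d/4))
N(L(5), 0*2)² = ((0*2)*(-4 + 3*((½)*5*(3 - 1*5)))/4)² = ((¼)*0*(-4 + 3*((½)*5*(3 - 5))))² = ((¼)*0*(-4 + 3*((½)*5*(-2))))² = ((¼)*0*(-4 + 3*(-5)))² = ((¼)*0*(-4 - 15))² = ((¼)*0*(-19))² = 0² = 0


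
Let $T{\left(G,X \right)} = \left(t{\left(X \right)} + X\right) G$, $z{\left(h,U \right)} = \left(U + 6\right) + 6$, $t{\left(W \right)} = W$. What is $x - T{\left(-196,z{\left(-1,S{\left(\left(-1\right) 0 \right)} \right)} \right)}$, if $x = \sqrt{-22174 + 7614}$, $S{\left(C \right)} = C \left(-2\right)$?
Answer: $4704 + 4 i \sqrt{910} \approx 4704.0 + 120.66 i$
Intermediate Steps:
$S{\left(C \right)} = - 2 C$
$z{\left(h,U \right)} = 12 + U$ ($z{\left(h,U \right)} = \left(6 + U\right) + 6 = 12 + U$)
$T{\left(G,X \right)} = 2 G X$ ($T{\left(G,X \right)} = \left(X + X\right) G = 2 X G = 2 G X$)
$x = 4 i \sqrt{910}$ ($x = \sqrt{-14560} = 4 i \sqrt{910} \approx 120.66 i$)
$x - T{\left(-196,z{\left(-1,S{\left(\left(-1\right) 0 \right)} \right)} \right)} = 4 i \sqrt{910} - 2 \left(-196\right) \left(12 - 2 \left(\left(-1\right) 0\right)\right) = 4 i \sqrt{910} - 2 \left(-196\right) \left(12 - 0\right) = 4 i \sqrt{910} - 2 \left(-196\right) \left(12 + 0\right) = 4 i \sqrt{910} - 2 \left(-196\right) 12 = 4 i \sqrt{910} - -4704 = 4 i \sqrt{910} + 4704 = 4704 + 4 i \sqrt{910}$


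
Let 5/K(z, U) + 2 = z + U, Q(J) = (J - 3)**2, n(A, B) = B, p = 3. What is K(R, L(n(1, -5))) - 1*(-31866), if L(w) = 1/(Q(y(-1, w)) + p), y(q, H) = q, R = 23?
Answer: 2549299/80 ≈ 31866.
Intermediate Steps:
Q(J) = (-3 + J)**2
L(w) = 1/19 (L(w) = 1/((-3 - 1)**2 + 3) = 1/((-4)**2 + 3) = 1/(16 + 3) = 1/19)
K(z, U) = 5/(-2 + U + z) (K(z, U) = 5/(-2 + (z + U)) = 5/(-2 + (U + z)) = 5/(-2 + U + z))
K(R, L(n(1, -5))) - 1*(-31866) = 5/(-2 + 1/19 + 23) - 1*(-31866) = 5/(400/19) + 31866 = 5*(19/400) + 31866 = 19/80 + 31866 = 2549299/80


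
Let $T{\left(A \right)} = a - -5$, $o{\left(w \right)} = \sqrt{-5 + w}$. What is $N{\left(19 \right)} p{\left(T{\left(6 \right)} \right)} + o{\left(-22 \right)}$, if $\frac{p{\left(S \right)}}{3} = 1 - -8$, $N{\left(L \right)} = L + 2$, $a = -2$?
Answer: $567 + 3 i \sqrt{3} \approx 567.0 + 5.1962 i$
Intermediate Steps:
$T{\left(A \right)} = 3$ ($T{\left(A \right)} = -2 - -5 = -2 + 5 = 3$)
$N{\left(L \right)} = 2 + L$
$p{\left(S \right)} = 27$ ($p{\left(S \right)} = 3 \left(1 - -8\right) = 3 \left(1 + 8\right) = 3 \cdot 9 = 27$)
$N{\left(19 \right)} p{\left(T{\left(6 \right)} \right)} + o{\left(-22 \right)} = \left(2 + 19\right) 27 + \sqrt{-5 - 22} = 21 \cdot 27 + \sqrt{-27} = 567 + 3 i \sqrt{3}$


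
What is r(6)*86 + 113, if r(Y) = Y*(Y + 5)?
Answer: 5789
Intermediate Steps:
r(Y) = Y*(5 + Y)
r(6)*86 + 113 = (6*(5 + 6))*86 + 113 = (6*11)*86 + 113 = 66*86 + 113 = 5676 + 113 = 5789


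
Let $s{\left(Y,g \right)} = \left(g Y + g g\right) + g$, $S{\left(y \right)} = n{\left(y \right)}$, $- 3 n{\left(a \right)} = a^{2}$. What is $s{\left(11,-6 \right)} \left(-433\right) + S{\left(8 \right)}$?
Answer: $\frac{46700}{3} \approx 15567.0$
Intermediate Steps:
$n{\left(a \right)} = - \frac{a^{2}}{3}$
$S{\left(y \right)} = - \frac{y^{2}}{3}$
$s{\left(Y,g \right)} = g + g^{2} + Y g$ ($s{\left(Y,g \right)} = \left(Y g + g^{2}\right) + g = \left(g^{2} + Y g\right) + g = g + g^{2} + Y g$)
$s{\left(11,-6 \right)} \left(-433\right) + S{\left(8 \right)} = - 6 \left(1 + 11 - 6\right) \left(-433\right) - \frac{8^{2}}{3} = \left(-6\right) 6 \left(-433\right) - \frac{64}{3} = \left(-36\right) \left(-433\right) - \frac{64}{3} = 15588 - \frac{64}{3} = \frac{46700}{3}$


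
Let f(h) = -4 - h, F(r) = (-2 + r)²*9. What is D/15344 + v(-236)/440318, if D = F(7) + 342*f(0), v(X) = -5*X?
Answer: -1770721/24657808 ≈ -0.071812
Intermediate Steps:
F(r) = 9*(-2 + r)²
D = -1143 (D = 9*(-2 + 7)² + 342*(-4 - 1*0) = 9*5² + 342*(-4 + 0) = 9*25 + 342*(-4) = 225 - 1368 = -1143)
D/15344 + v(-236)/440318 = -1143/15344 - 5*(-236)/440318 = -1143*1/15344 + 1180*(1/440318) = -1143/15344 + 590/220159 = -1770721/24657808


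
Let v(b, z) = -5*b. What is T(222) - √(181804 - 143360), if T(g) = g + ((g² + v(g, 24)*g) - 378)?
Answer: -197292 - 2*√9611 ≈ -1.9749e+5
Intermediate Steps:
T(g) = -378 + g - 4*g² (T(g) = g + ((g² + (-5*g)*g) - 378) = g + ((g² - 5*g²) - 378) = g + (-4*g² - 378) = g + (-378 - 4*g²) = -378 + g - 4*g²)
T(222) - √(181804 - 143360) = (-378 + 222 - 4*222²) - √(181804 - 143360) = (-378 + 222 - 4*49284) - √38444 = (-378 + 222 - 197136) - 2*√9611 = -197292 - 2*√9611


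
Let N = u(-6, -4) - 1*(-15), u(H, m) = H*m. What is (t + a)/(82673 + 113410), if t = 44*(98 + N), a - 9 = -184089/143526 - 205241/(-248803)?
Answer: 71854370223095/2334021661045458 ≈ 0.030786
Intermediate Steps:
N = 39 (N = -6*(-4) - 1*(-15) = 24 + 15 = 39)
a = 101680939567/11903233126 (a = 9 + (-184089/143526 - 205241/(-248803)) = 9 + (-184089*1/143526 - 205241*(-1/248803)) = 9 + (-61363/47842 + 205241/248803) = 9 - 5448158567/11903233126 = 101680939567/11903233126 ≈ 8.5423)
t = 6028 (t = 44*(98 + 39) = 44*137 = 6028)
(t + a)/(82673 + 113410) = (6028 + 101680939567/11903233126)/(82673 + 113410) = (71854370223095/11903233126)/196083 = (71854370223095/11903233126)*(1/196083) = 71854370223095/2334021661045458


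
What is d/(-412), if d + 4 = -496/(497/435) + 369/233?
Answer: 50551891/47710012 ≈ 1.0596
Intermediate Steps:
d = -50551891/115801 (d = -4 + (-496/(497/435) + 369/233) = -4 + (-496/(497*(1/435)) + 369*(1/233)) = -4 + (-496/497/435 + 369/233) = -4 + (-496*435/497 + 369/233) = -4 + (-215760/497 + 369/233) = -4 - 50088687/115801 = -50551891/115801 ≈ -436.54)
d/(-412) = -50551891/115801/(-412) = -50551891/115801*(-1/412) = 50551891/47710012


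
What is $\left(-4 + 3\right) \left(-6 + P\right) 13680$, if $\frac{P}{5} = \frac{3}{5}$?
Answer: $41040$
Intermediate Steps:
$P = 3$ ($P = 5 \cdot \frac{3}{5} = 3$)
$\left(-4 + 3\right) \left(-6 + P\right) 13680 = \left(-4 + 3\right) \left(-6 + 3\right) 13680 = \left(-1\right) \left(-3\right) 13680 = 3 \cdot 13680 = 41040$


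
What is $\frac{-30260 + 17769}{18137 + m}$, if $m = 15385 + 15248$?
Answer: $- \frac{12491}{48770} \approx -0.25612$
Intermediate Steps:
$m = 30633$
$\frac{-30260 + 17769}{18137 + m} = \frac{-30260 + 17769}{18137 + 30633} = - \frac{12491}{48770}$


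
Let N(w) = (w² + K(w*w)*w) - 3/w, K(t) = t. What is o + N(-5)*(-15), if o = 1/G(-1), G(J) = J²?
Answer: 1492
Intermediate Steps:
o = 1 (o = 1/((-1)²) = 1/1 = 1)
N(w) = w² + w³ - 3/w (N(w) = (w² + (w*w)*w) - 3/w = (w² + w²*w) - 3/w = (w² + w³) - 3/w = w² + w³ - 3/w)
o + N(-5)*(-15) = 1 + ((-3 + (-5)³*(1 - 5))/(-5))*(-15) = 1 - (-3 - 125*(-4))/5*(-15) = 1 - (-3 + 500)/5*(-15) = 1 - ⅕*497*(-15) = 1 - 497/5*(-15) = 1 + 1491 = 1492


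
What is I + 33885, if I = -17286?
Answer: 16599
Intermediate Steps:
I + 33885 = -17286 + 33885 = 16599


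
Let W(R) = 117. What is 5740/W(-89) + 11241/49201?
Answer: 283728937/5756517 ≈ 49.288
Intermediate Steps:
5740/W(-89) + 11241/49201 = 5740/117 + 11241/49201 = 283728937/5756517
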